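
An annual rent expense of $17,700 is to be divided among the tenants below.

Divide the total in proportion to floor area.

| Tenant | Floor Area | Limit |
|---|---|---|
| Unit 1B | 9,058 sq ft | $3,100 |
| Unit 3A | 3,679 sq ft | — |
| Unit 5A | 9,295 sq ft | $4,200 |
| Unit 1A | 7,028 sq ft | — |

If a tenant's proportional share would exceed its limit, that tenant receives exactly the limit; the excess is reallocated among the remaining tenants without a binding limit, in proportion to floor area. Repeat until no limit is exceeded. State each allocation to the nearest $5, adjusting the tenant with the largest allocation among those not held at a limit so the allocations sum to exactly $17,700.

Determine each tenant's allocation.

Floor area total: 29,060.
Proportional shares (ignoring caps): Unit 1B 5,517.09; Unit 3A 2,240.82; Unit 5A 5,661.44; Unit 1A 4,280.65.
Capped: Unit 1B ($3,100), Unit 5A ($4,200); remaining pool $10,400 reallocated over remaining floor area 10,707.
Redistributed shares: Unit 3A 3,573.51 → $3,575; Unit 1A 6,826.49 → $6,825.

Unit 1B: $3,100 · Unit 3A: $3,575 · Unit 5A: $4,200 · Unit 1A: $6,825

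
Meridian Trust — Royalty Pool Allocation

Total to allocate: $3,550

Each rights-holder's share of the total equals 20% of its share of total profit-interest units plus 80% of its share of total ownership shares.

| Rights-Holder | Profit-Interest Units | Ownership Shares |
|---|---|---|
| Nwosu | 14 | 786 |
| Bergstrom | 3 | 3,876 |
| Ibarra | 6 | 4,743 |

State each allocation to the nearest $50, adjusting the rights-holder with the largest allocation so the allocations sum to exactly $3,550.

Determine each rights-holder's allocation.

Nwosu: $650; Bergstrom: $1,250; Ibarra: $1,650

Profit-interest units total 23; ownership shares total 9,405.
Composite weights (20% profit-interest units + 80% ownership shares): Nwosu 0.1886; Bergstrom 0.3558; Ibarra 0.4556.
Raw shares: Nwosu 669.52; Bergstrom 1,263.03; Ibarra 1,617.45.
After rounding ($50): Nwosu $650; Bergstrom $1,250; Ibarra $1,600. Sum = $3,500.
Difference $3,550 − $3,500 = +$50 applied to largest allocation (Ibarra): Ibarra becomes $1,650.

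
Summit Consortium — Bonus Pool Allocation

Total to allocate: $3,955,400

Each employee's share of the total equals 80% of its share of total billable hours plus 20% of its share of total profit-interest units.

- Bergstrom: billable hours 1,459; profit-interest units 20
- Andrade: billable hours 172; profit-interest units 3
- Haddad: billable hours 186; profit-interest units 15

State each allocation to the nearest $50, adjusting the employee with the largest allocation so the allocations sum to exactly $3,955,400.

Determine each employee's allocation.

Totals — billable hours 1,817, profit-interest units 38.
Combined weights (80% billable hours + 20% profit-interest units): Bergstrom 0.7476; Andrade 0.0915; Haddad 0.1608.
Raw shares: Bergstrom 2,957,218.04; Andrade 361,993.06; Haddad 636,188.91.
Rounded to nearest $50: Bergstrom $2,957,200; Andrade $362,000; Haddad $636,200. Sum = $3,955,400.
No rounding difference to absorb.

Bergstrom: $2,957,200 · Andrade: $362,000 · Haddad: $636,200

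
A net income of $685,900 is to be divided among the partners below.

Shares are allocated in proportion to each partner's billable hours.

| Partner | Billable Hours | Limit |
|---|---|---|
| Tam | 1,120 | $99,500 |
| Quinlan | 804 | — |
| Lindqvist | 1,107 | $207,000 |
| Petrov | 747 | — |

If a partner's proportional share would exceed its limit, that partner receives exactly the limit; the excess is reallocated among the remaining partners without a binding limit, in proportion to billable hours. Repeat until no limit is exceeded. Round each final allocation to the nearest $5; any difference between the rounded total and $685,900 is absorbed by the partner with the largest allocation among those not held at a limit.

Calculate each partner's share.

Combined billable hours = 3,778.
Unconstrained shares: Tam 203,337.22; Quinlan 145,967.07; Lindqvist 200,977.05; Petrov 135,618.66.
Cap binds for Tam ($99,500); residual $586,400 reallocated over remaining billable hours 2,658.
Cap binds for Lindqvist ($207,000); residual $379,400 reallocated over remaining billable hours 1,551.
Redistributed shares: Quinlan 196,671.57 → $196,670; Petrov 182,728.43 → $182,730.

Tam: $99,500 | Quinlan: $196,670 | Lindqvist: $207,000 | Petrov: $182,730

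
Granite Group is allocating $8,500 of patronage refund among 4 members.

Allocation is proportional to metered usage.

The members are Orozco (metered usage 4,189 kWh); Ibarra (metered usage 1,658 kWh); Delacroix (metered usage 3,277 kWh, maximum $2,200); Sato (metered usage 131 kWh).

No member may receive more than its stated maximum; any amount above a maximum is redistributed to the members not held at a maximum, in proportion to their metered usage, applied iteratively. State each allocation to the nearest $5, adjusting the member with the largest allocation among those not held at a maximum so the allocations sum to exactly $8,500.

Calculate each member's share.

Metered usage total: 9,255.
Proportional shares (ignoring caps): Orozco 3,847.27; Ibarra 1,522.74; Delacroix 3,009.67; Sato 120.31.
Capped: Delacroix ($2,200); balance $6,300 reallocated over remaining metered usage 5,978.
Shares after redistribution: Orozco 4,414.64 → $4,415; Ibarra 1,747.31 → $1,745; Sato 138.06 → $140.

Orozco: $4,415 · Ibarra: $1,745 · Delacroix: $2,200 · Sato: $140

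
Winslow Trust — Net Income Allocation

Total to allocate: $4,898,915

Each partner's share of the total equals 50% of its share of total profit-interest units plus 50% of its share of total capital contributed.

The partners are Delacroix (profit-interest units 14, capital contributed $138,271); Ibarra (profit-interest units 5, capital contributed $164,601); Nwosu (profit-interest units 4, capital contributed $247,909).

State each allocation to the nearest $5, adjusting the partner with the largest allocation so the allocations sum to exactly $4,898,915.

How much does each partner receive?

Delacroix: $2,105,900 | Ibarra: $1,264,510 | Nwosu: $1,528,505

Totals — profit-interest units 23, capital contributed 550,781.
Combined weights (50% profit-interest units + 50% capital contributed): Delacroix 0.4299; Ibarra 0.2581; Nwosu 0.3120.
Raw shares: Delacroix 2,105,899.01; Ibarra 1,264,511.57; Nwosu 1,528,504.42.
Rounded to nearest $5: Delacroix $2,105,900; Ibarra $1,264,510; Nwosu $1,528,505. Sum = $4,898,915.
Sum already equals the total — no adjustment.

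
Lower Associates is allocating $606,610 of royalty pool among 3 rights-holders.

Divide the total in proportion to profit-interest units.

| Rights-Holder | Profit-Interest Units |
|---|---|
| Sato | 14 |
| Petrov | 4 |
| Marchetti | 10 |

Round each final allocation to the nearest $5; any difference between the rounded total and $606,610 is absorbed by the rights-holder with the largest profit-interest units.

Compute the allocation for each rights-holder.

Total profit-interest units = 14 + 4 + 10 = 28.
Unrounded shares: Sato 303,305.00; Petrov 86,658.57; Marchetti 216,646.43.
Rounded to nearest $5: Sato $303,305; Petrov $86,660; Marchetti $216,645. Sum = $606,610.
Rounded total matches; no reconciliation needed.

Sato: $303,305 · Petrov: $86,660 · Marchetti: $216,645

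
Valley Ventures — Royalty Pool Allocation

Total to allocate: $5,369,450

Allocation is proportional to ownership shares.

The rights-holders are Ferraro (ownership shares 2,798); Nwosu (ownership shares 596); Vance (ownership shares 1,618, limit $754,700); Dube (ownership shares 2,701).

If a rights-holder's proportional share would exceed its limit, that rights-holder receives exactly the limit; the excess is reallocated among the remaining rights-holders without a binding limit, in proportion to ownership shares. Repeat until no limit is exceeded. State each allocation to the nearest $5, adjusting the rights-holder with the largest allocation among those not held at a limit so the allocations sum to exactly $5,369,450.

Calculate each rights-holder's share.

Ownership shares total: 7,713.
Pro-rata shares before constraints: Ferraro 1,947,844.04; Nwosu 414,908.88; Vance 1,126,380.15; Dube 1,880,316.93.
Capped: Vance ($754,700); balance $4,614,750 reallocated over remaining ownership shares 6,095.
Remaining shares: Ferraro 2,118,469.32 → $2,118,470; Nwosu 451,253.65 → $451,255; Dube 2,045,027.03 → $2,045,025.

Ferraro: $2,118,470 · Nwosu: $451,255 · Vance: $754,700 · Dube: $2,045,025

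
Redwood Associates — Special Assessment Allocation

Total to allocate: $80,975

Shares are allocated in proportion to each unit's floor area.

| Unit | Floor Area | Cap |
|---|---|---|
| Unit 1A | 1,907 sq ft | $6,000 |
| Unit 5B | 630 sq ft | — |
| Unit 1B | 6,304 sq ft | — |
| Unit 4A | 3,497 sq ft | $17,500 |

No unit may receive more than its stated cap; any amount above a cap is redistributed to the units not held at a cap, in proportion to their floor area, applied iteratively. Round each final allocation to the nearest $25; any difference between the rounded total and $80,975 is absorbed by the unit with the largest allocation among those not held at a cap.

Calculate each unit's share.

Combined floor area = 12,338.
Pro-rata shares before constraints: Unit 1A 12,515.75; Unit 5B 4,134.73; Unit 1B 41,373.51; Unit 4A 22,951.01.
Capped: Unit 1A ($6,000), Unit 4A ($17,500); remaining pool $57,475 reallocated over remaining floor area 6,934.
Shares after redistribution: Unit 5B 5,221.99 → $5,225; Unit 1B 52,253.01 → $52,250.

Unit 1A: $6,000 | Unit 5B: $5,225 | Unit 1B: $52,250 | Unit 4A: $17,500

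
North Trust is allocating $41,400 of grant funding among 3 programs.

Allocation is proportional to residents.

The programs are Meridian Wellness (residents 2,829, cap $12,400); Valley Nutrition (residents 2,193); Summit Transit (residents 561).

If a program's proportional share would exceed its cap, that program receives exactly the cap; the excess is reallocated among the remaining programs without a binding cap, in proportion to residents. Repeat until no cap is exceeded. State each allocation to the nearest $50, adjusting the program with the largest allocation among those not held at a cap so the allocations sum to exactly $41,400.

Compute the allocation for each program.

Combined residents = 5,583.
Pro-rata shares before constraints: Meridian Wellness 20,978.08; Valley Nutrition 16,261.90; Summit Transit 4,160.02.
Held at cap: Meridian Wellness ($12,400); remaining pool $29,000 reallocated over remaining residents 2,754.
Remaining shares: Valley Nutrition 23,092.59 → $23,100; Summit Transit 5,907.41 → $5,900.

Meridian Wellness: $12,400 | Valley Nutrition: $23,100 | Summit Transit: $5,900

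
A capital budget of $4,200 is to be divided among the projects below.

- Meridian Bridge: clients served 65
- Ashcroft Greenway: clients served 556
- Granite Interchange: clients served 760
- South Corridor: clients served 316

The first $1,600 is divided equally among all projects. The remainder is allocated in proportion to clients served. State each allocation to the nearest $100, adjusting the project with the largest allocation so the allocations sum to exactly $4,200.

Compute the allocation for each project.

Equal tier: $1,600 ÷ 4 = $400 apiece.
Remainder $2,600 by clients served (total 1,697): Meridian Bridge 99.59 → $100; Ashcroft Greenway 851.86 → $900; Granite Interchange 1,164.41 → $1,200; South Corridor 484.15 → $500.
Rounding difference −$100 on remainder applied to Granite Interchange.
Totals: Meridian Bridge $400 + $100 = $500; Ashcroft Greenway $400 + $900 = $1,300; Granite Interchange $400 + $1,100 = $1,500; South Corridor $400 + $500 = $900.

Meridian Bridge: $500 · Ashcroft Greenway: $1,300 · Granite Interchange: $1,500 · South Corridor: $900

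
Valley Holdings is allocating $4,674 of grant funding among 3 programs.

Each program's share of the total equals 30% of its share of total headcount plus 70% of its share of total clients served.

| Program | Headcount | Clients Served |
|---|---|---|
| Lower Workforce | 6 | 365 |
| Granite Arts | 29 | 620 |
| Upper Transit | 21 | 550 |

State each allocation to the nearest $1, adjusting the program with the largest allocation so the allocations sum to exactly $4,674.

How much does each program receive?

Totals — headcount 56, clients served 1,535.
Composite weights (30% headcount + 70% clients served): Lower Workforce 0.1986; Granite Arts 0.4381; Upper Transit 0.3633.
Raw shares: Lower Workforce 928.22; Granite Arts 2,047.65; Upper Transit 1,698.13.
Rounded to nearest $1: Lower Workforce $928; Granite Arts $2,048; Upper Transit $1,698. Sum = $4,674.
Rounded total matches; no reconciliation needed.

Lower Workforce: $928 · Granite Arts: $2,048 · Upper Transit: $1,698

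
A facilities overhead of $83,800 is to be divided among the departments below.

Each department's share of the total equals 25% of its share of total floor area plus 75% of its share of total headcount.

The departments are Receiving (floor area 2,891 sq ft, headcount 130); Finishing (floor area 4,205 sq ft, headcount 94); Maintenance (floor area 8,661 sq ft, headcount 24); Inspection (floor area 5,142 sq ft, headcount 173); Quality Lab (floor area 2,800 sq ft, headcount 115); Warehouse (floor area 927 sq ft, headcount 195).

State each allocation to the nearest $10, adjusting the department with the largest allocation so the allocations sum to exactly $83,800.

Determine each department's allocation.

Receiving: $13,640 · Finishing: $11,660 · Maintenance: $9,430 · Inspection: $19,250 · Quality Lab: $12,270 · Warehouse: $17,550

Totals — floor area 24,626, headcount 731.
Combined weights (25% floor area + 75% headcount): Receiving 0.1627; Finishing 0.1391; Maintenance 0.1125; Inspection 0.2297; Quality Lab 0.1464; Warehouse 0.2095.
Raw shares: Receiving 13,636.61; Finishing 11,659.25; Maintenance 9,431.62; Inspection 19,248.65; Quality Lab 12,269.52; Warehouse 17,554.36.
After rounding ($10): Receiving $13,640; Finishing $11,660; Maintenance $9,430; Inspection $19,250; Quality Lab $12,270; Warehouse $17,550. Sum = $83,800.
Sum already equals the total — no adjustment.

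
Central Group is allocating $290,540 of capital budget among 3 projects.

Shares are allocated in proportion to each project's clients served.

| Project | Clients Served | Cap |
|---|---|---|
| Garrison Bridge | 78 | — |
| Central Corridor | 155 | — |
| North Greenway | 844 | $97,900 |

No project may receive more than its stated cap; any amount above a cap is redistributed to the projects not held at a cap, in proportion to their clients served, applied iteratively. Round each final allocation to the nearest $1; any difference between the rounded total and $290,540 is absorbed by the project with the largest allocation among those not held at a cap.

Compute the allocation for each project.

Sum of clients served: 1,077.
Unconstrained shares: Garrison Bridge 21,041.89; Central Corridor 41,814.02; North Greenway 227,684.09.
Cap binds for North Greenway ($97,900); remaining pool $192,640 reallocated over remaining clients served 233.
Redistributed shares: Garrison Bridge 64,488.93 → $64,489; Central Corridor 128,151.07 → $128,151.

Garrison Bridge: $64,489 · Central Corridor: $128,151 · North Greenway: $97,900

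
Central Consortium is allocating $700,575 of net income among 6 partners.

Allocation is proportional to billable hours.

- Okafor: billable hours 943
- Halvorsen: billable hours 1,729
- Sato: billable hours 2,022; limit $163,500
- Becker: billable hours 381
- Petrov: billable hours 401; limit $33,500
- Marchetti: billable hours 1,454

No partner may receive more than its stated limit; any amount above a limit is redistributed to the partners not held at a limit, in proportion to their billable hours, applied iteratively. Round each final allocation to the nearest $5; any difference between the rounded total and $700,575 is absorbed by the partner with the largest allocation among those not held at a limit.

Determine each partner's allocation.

Okafor: $105,365 | Halvorsen: $193,180 | Sato: $163,500 | Becker: $42,570 | Petrov: $33,500 | Marchetti: $162,460

Billable hours total: 6,930.
Pro-rata shares before constraints: Okafor 95,330.77; Halvorsen 174,789.92; Sato 204,410.19; Becker 38,516.46; Petrov 40,538.32; Marchetti 146,989.33.
Cap binds for Sato ($163,500), Petrov ($33,500); balance $503,575 reallocated over remaining billable hours 4,507.
Remaining shares: Okafor 105,363.04 → $105,365; Halvorsen 193,184.20 → $193,185; Becker 42,569.80 → $42,570; Marchetti 162,457.97 → $162,460.
Rounding difference −$5 applied to Halvorsen → $193,180.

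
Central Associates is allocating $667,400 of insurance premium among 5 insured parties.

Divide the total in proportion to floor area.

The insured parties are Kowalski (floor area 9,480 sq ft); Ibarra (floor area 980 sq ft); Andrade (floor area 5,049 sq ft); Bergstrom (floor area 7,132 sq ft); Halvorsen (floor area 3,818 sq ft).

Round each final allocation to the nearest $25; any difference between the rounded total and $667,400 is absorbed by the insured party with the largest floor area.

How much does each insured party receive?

Floor area total: 9,480 + 980 + 5,049 + 7,132 + 3,818 = 26,459.
Raw shares: Kowalski 239,122.87; Ibarra 24,719.45; Andrade 127,355.63; Bergstrom 179,897.08; Halvorsen 96,304.97.
Rounded to nearest $25: Kowalski $239,125; Ibarra $24,725; Andrade $127,350; Bergstrom $179,900; Halvorsen $96,300. Sum = $667,400.
No rounding difference to absorb.

Kowalski: $239,125 | Ibarra: $24,725 | Andrade: $127,350 | Bergstrom: $179,900 | Halvorsen: $96,300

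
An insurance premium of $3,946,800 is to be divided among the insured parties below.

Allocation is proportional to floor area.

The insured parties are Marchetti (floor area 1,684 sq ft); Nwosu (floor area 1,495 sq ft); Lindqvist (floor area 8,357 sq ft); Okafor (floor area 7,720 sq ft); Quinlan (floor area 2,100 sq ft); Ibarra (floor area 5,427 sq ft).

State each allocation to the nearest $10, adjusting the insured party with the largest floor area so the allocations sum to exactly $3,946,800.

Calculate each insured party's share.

Total floor area = 26,783.
Proportional shares: Marchetti 1,684/26,783 × $3,946,800 = 248,157.83; Nwosu 1,495/26,783 × $3,946,800 = 220,306.39; Lindqvist 8,357/26,783 × $3,946,800 = 1,231,505.34; Okafor 7,720/26,783 × $3,946,800 = 1,137,635.66; Quinlan 2,100/26,783 × $3,946,800 = 309,460.48; Ibarra 5,427/26,783 × $3,946,800 = 799,734.29.
After rounding ($10): Marchetti $248,160; Nwosu $220,310; Lindqvist $1,231,510; Okafor $1,137,640; Quinlan $309,460; Ibarra $799,730. Sum = $3,946,810.
Difference $3,946,800 − $3,946,810 = −$10 applied to largest floor area (Lindqvist): Lindqvist becomes $1,231,500.

Marchetti: $248,160; Nwosu: $220,310; Lindqvist: $1,231,500; Okafor: $1,137,640; Quinlan: $309,460; Ibarra: $799,730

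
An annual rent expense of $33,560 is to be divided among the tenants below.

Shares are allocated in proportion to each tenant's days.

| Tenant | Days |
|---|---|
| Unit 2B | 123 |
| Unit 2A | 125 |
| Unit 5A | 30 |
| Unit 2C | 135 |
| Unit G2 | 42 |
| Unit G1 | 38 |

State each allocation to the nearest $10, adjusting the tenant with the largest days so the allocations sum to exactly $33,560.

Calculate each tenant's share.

Total days = 123 + 125 + 30 + 135 + 42 + 38 = 493.
Pro-rata amounts: Unit 2B 8,372.98; Unit 2A 8,509.13; Unit 5A 2,042.19; Unit 2C 9,189.86; Unit G2 2,859.07; Unit G1 2,586.77.
After rounding ($10): Unit 2B $8,370; Unit 2A $8,510; Unit 5A $2,040; Unit 2C $9,190; Unit G2 $2,860; Unit G1 $2,590. Sum = $33,560.
No rounding difference to absorb.

Unit 2B: $8,370 · Unit 2A: $8,510 · Unit 5A: $2,040 · Unit 2C: $9,190 · Unit G2: $2,860 · Unit G1: $2,590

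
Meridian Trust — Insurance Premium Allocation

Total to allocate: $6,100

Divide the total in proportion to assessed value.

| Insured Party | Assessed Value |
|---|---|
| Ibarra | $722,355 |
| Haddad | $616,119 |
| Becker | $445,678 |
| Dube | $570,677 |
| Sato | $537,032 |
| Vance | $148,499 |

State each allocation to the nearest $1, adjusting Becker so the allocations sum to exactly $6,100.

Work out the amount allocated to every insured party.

Sum of assessed value: 3,040,360.
Pro-rata amounts: Ibarra 722,355/3,040,360 × $6,100 = 1,449.29; Haddad 616,119/3,040,360 × $6,100 = 1,236.15; Becker 445,678/3,040,360 × $6,100 = 894.18; Dube 570,677/3,040,360 × $6,100 = 1,144.97; Sato 537,032/3,040,360 × $6,100 = 1,077.47; Vance 148,499/3,040,360 × $6,100 = 297.94.
At nearest $1: Ibarra $1,449; Haddad $1,236; Becker $894; Dube $1,145; Sato $1,077; Vance $298. Sum = $6,099.
Difference $6,100 − $6,099 = +$1 applied to Becker: Becker becomes $895.

Ibarra: $1,449; Haddad: $1,236; Becker: $895; Dube: $1,145; Sato: $1,077; Vance: $298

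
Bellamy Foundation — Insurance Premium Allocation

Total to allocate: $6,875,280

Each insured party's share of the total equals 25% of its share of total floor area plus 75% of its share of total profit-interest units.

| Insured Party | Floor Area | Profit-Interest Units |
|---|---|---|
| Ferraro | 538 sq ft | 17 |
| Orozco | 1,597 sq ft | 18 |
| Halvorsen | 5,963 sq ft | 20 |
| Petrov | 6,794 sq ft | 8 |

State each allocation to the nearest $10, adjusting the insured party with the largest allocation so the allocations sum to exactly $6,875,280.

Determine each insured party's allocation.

Ferraro: $1,453,520; Orozco: $1,657,600; Halvorsen: $2,325,210; Petrov: $1,438,950

Totals — floor area 14,892, profit-interest units 63.
Combined weights (25% floor area + 75% profit-interest units): Ferraro 0.2114; Orozco 0.2411; Halvorsen 0.3382; Petrov 0.2093.
Proportional shares: Ferraro 1,453,521.15; Orozco 1,657,598.46; Halvorsen 2,325,215.03; Petrov 1,438,945.37.
Rounded to nearest $10: Ferraro $1,453,520; Orozco $1,657,600; Halvorsen $2,325,220; Petrov $1,438,950. Sum = $6,875,290.
Difference $6,875,280 − $6,875,290 = −$10 applied to largest allocation (Halvorsen): Halvorsen becomes $2,325,210.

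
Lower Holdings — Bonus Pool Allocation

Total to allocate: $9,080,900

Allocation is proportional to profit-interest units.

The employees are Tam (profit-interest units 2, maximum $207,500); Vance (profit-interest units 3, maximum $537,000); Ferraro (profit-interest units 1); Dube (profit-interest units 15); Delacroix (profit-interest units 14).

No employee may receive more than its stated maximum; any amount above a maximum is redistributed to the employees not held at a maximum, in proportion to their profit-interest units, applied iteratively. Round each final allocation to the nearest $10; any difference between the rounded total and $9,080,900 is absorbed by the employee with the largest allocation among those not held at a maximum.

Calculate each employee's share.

Profit-interest units total: 35.
Proportional shares (ignoring caps): Tam 518,908.57; Vance 778,362.86; Ferraro 259,454.29; Dube 3,891,814.29; Delacroix 3,632,360.00.
Capped: Tam ($207,500), Vance ($537,000); balance $8,336,400 reallocated over remaining profit-interest units 30.
Remaining shares: Ferraro 277,880.00 → $277,880; Dube 4,168,200.00 → $4,168,200; Delacroix 3,890,320.00 → $3,890,320.

Tam: $207,500 · Vance: $537,000 · Ferraro: $277,880 · Dube: $4,168,200 · Delacroix: $3,890,320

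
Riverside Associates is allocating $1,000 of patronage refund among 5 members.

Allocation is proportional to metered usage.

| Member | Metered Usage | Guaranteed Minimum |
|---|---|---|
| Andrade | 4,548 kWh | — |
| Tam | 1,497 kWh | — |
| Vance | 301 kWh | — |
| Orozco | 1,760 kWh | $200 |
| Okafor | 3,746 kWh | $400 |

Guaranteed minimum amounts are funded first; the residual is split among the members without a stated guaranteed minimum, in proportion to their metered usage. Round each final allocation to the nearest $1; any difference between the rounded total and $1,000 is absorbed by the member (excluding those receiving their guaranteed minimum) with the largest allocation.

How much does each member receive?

Minimums first: Orozco $200; Okafor $400. Balance $400.
Balance split over remaining metered usage 6,346: Andrade 286.67 → $287; Tam 94.36 → $94; Vance 18.97 → $19.

Andrade: $287; Tam: $94; Vance: $19; Orozco: $200; Okafor: $400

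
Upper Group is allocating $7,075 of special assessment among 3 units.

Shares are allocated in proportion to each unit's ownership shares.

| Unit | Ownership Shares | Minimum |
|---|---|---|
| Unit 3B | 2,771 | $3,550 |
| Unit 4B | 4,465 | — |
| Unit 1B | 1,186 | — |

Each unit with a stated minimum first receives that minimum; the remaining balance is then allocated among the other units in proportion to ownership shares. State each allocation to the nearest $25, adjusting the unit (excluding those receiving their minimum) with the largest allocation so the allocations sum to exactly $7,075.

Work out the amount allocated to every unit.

Minimums first: Unit 3B $3,550. Remaining pool $3,525.
Remaining pool split over remaining ownership shares 5,651: Unit 4B 2,785.19 → $2,775; Unit 1B 739.81 → $750.

Unit 3B: $3,550 · Unit 4B: $2,775 · Unit 1B: $750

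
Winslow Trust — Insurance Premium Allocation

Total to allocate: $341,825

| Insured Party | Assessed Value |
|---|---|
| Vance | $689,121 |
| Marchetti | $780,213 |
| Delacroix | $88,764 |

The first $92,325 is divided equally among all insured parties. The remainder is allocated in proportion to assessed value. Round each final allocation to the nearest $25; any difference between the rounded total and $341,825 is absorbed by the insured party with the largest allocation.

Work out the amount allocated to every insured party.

Vance: $141,125 | Marchetti: $155,700 | Delacroix: $45,000

$92,325 shared equally gives $30,775 per insured party.
Remainder $249,500 by assessed value (total 1,558,098): Vance 110,349.73 → $110,350; Marchetti 124,936.39 → $124,925; Delacroix 14,213.88 → $14,225.
Totals: Vance $30,775 + $110,350 = $141,125; Marchetti $30,775 + $124,925 = $155,700; Delacroix $30,775 + $14,225 = $45,000.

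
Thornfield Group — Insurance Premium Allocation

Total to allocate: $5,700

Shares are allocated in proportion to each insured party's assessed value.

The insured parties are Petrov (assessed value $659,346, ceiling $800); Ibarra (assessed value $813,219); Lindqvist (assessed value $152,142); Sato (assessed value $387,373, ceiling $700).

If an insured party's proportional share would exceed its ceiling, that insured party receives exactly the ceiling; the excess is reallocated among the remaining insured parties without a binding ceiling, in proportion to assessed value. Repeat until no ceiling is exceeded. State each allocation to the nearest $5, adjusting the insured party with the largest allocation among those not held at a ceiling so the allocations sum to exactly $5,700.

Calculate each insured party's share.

Petrov: $800; Ibarra: $3,540; Lindqvist: $660; Sato: $700

Assessed value total: 2,012,080.
Unconstrained shares: Petrov 1,867.85; Ibarra 2,303.76; Lindqvist 431.00; Sato 1,097.38.
Cap binds for Petrov ($800), Sato ($700); remaining pool $4,200 reallocated over remaining assessed value 965,361.
Shares after redistribution: Ibarra 3,538.08 → $3,540; Lindqvist 661.92 → $660.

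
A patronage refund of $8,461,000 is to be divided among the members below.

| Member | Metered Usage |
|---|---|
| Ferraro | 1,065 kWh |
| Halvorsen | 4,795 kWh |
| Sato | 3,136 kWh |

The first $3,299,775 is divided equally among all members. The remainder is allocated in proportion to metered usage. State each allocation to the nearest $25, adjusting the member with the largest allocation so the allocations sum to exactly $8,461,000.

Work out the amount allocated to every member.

First tranche $3,299,775 split equally: $1,099,925 each.
Remainder $5,161,225 by metered usage (total 8,996): Ferraro 611,016.52 → $611,025; Halvorsen 2,751,008.66 → $2,751,000; Sato 1,799,199.82 → $1,799,200.
Totals: Ferraro $1,099,925 + $611,025 = $1,710,950; Halvorsen $1,099,925 + $2,751,000 = $3,850,925; Sato $1,099,925 + $1,799,200 = $2,899,125.

Ferraro: $1,710,950 · Halvorsen: $3,850,925 · Sato: $2,899,125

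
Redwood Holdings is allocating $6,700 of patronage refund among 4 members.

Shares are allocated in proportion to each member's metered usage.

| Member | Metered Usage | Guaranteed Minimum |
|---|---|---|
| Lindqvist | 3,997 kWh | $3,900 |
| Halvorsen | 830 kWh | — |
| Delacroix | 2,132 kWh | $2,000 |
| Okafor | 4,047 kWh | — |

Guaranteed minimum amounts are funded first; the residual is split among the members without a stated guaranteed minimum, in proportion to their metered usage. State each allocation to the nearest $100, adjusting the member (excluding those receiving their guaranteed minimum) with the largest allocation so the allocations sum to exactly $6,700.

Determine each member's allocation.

Fund the minimums — Lindqvist $3,900; Delacroix $2,000. Remaining pool $800.
Remaining pool split over remaining metered usage 4,877: Halvorsen 136.15 → $100; Okafor 663.85 → $700.

Lindqvist: $3,900 | Halvorsen: $100 | Delacroix: $2,000 | Okafor: $700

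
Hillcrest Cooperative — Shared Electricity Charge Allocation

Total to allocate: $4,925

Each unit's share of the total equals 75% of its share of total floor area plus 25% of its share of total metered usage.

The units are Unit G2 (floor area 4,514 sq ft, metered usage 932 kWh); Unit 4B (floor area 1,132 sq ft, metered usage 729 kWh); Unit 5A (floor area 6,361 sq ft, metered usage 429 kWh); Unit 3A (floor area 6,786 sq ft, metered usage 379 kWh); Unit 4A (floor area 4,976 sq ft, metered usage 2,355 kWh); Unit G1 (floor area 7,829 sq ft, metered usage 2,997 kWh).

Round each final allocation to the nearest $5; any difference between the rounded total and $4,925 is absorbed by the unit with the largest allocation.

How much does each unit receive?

Totals — floor area 31,598, metered usage 7,821.
Composite weights (75% floor area + 25% metered usage): Unit G2 0.1369; Unit 4B 0.0502; Unit 5A 0.1647; Unit 3A 0.1732; Unit 4A 0.1934; Unit G1 0.2816.
Pro-rata amounts: Unit G2 674.40; Unit 4B 247.09; Unit 5A 811.13; Unit 3A 852.94; Unit 4A 952.43; Unit G1 1,387.01.
After rounding ($5): Unit G2 $675; Unit 4B $245; Unit 5A $810; Unit 3A $855; Unit 4A $950; Unit G1 $1,385. Sum = $4,920.
Difference $4,925 − $4,920 = +$5 applied to largest allocation (Unit G1): Unit G1 becomes $1,390.

Unit G2: $675; Unit 4B: $245; Unit 5A: $810; Unit 3A: $855; Unit 4A: $950; Unit G1: $1,390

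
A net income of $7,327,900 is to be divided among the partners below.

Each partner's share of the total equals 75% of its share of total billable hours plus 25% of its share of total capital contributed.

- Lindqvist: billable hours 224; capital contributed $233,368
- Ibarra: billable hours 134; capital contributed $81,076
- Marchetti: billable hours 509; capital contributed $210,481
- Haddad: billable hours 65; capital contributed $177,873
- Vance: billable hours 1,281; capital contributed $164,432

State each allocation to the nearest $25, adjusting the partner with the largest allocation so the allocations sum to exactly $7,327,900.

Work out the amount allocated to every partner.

Billable hours total 2,213; capital contributed total 867,230.
Combined weights (75% billable hours + 25% capital contributed): Lindqvist 0.1432; Ibarra 0.0688; Marchetti 0.2332; Haddad 0.0733; Vance 0.4815.
Raw shares: Lindqvist 1,049,274.76; Ibarra 504,053.86; Marchetti 1,708,716.96; Haddad 537,172.51; Vance 3,528,681.91.
At nearest $25: Lindqvist $1,049,275; Ibarra $504,050; Marchetti $1,708,725; Haddad $537,175; Vance $3,528,675. Sum = $7,327,900.
Rounded total matches; no reconciliation needed.

Lindqvist: $1,049,275 | Ibarra: $504,050 | Marchetti: $1,708,725 | Haddad: $537,175 | Vance: $3,528,675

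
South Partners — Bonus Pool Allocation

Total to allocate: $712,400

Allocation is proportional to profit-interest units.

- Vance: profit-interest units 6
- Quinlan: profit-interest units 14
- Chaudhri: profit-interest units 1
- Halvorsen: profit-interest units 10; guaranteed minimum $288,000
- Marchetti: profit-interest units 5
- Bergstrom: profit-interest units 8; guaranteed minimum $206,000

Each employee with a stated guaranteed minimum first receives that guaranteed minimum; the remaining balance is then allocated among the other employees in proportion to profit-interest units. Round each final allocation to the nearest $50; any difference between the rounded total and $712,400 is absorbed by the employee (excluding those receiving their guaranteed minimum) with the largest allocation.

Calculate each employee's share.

Fund the minimums — Halvorsen $288,000; Bergstrom $206,000. Balance $218,400.
Balance split over remaining profit-interest units 26: Vance 50,400.00 → $50,400; Quinlan 117,600.00 → $117,600; Chaudhri 8,400.00 → $8,400; Marchetti 42,000.00 → $42,000.

Vance: $50,400 · Quinlan: $117,600 · Chaudhri: $8,400 · Halvorsen: $288,000 · Marchetti: $42,000 · Bergstrom: $206,000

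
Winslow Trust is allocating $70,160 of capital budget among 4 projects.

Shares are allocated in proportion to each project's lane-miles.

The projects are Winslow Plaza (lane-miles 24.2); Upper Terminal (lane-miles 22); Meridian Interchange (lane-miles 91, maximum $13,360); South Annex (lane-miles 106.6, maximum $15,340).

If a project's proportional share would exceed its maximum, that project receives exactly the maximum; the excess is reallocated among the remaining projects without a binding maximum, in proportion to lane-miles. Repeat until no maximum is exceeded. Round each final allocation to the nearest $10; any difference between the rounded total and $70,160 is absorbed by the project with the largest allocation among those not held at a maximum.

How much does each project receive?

Winslow Plaza: $21,720 · Upper Terminal: $19,740 · Meridian Interchange: $13,360 · South Annex: $15,340

Total lane-miles = 243.8.
Proportional shares (ignoring caps): Winslow Plaza 6,964.20; Upper Terminal 6,331.09; Meridian Interchange 26,187.69; South Annex 30,677.01.
Capped: Meridian Interchange ($13,360), South Annex ($15,340); balance $41,460 reallocated over remaining lane-miles 46.2.
Redistributed shares: Winslow Plaza 21,717.14 → $21,720; Upper Terminal 19,742.86 → $19,740.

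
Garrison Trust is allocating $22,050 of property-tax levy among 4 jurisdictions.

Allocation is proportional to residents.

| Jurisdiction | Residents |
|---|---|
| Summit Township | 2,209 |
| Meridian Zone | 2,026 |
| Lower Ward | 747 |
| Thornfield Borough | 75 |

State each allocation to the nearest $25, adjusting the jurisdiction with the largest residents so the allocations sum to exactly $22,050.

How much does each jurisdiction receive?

Total residents = 5,057.
Proportional shares: Summit Township 2,209/5,057 × $22,050 = 9,631.89; Meridian Zone 2,026/5,057 × $22,050 = 8,833.95; Lower Ward 747/5,057 × $22,050 = 3,257.14; Thornfield Borough 75/5,057 × $22,050 = 327.02.
After rounding ($25): Summit Township $9,625; Meridian Zone $8,825; Lower Ward $3,250; Thornfield Borough $325. Sum = $22,025.
Difference $22,050 − $22,025 = +$25 applied to largest residents (Summit Township): Summit Township becomes $9,650.

Summit Township: $9,650; Meridian Zone: $8,825; Lower Ward: $3,250; Thornfield Borough: $325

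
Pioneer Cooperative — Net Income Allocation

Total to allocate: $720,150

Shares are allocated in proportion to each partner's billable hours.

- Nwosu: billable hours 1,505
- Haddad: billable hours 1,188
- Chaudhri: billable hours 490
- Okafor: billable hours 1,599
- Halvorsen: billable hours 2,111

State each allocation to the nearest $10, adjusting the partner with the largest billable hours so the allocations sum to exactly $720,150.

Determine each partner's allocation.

Billable hours total: 1,505 + 1,188 + 490 + 1,599 + 2,111 = 6,893.
Pro-rata amounts: Nwosu 157,235.71; Haddad 124,116.96; Chaudhri 51,193.02; Okafor 167,056.41; Halvorsen 220,547.90.
At nearest $10: Nwosu $157,240; Haddad $124,120; Chaudhri $51,190; Okafor $167,060; Halvorsen $220,550. Sum = $720,160.
Difference $720,150 − $720,160 = −$10 applied to largest billable hours (Halvorsen): Halvorsen becomes $220,540.

Nwosu: $157,240 | Haddad: $124,120 | Chaudhri: $51,190 | Okafor: $167,060 | Halvorsen: $220,540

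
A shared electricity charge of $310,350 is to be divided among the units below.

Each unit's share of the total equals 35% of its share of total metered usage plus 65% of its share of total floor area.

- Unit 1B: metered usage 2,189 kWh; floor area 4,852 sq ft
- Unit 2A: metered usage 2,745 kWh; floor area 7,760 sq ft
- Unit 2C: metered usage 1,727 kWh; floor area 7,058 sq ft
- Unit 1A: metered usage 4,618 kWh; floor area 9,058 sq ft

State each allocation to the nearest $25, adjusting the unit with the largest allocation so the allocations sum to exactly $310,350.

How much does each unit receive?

Unit 1B: $55,150 | Unit 2A: $80,925 | Unit 2C: $66,200 | Unit 1A: $108,075

Totals — metered usage 11,279, floor area 28,728.
Combined weights (35% metered usage + 65% floor area): Unit 1B 0.1777; Unit 2A 0.2608; Unit 2C 0.2133; Unit 1A 0.3482.
Raw shares: Unit 1B 55,151.84; Unit 2A 80,926.33; Unit 2C 66,193.04; Unit 1A 108,078.80.
At nearest $25: Unit 1B $55,150; Unit 2A $80,925; Unit 2C $66,200; Unit 1A $108,075. Sum = $310,350.
No rounding difference to absorb.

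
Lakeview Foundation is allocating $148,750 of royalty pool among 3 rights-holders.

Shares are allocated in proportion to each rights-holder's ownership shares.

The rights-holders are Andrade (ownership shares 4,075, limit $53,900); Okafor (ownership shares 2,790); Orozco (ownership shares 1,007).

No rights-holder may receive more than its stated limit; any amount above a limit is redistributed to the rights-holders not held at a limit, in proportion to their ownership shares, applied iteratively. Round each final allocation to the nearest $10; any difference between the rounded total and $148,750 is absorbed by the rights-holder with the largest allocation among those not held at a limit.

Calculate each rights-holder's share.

Andrade: $53,900 · Okafor: $69,690 · Orozco: $25,160

Sum of ownership shares: 7,872.
Pro-rata shares before constraints: Andrade 77,001.56; Okafor 52,720.08; Orozco 19,028.36.
Capped: Andrade ($53,900); balance $94,850 reallocated over remaining ownership shares 3,797.
Redistributed shares: Okafor 69,694.89 → $69,690; Orozco 25,155.11 → $25,160.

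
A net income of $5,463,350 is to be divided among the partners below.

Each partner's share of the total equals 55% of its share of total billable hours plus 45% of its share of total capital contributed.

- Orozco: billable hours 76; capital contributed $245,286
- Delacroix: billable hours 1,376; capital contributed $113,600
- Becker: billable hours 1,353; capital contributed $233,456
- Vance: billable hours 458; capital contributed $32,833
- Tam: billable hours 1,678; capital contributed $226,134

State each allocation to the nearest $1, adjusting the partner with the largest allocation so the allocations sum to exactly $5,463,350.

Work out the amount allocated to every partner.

Orozco: $754,584 · Delacroix: $1,164,874 · Becker: $1,497,021 · Vance: $373,349 · Tam: $1,673,522

Billable hours total 4,941; capital contributed total 851,309.
Blended shares (55% billable hours + 45% capital contributed): Orozco 0.1381; Delacroix 0.2132; Becker 0.2740; Vance 0.0683; Tam 0.3063.
Unrounded shares: Orozco 754,583.96; Delacroix 1,164,874.05; Becker 1,497,020.59; Vance 373,349.12; Tam 1,673,522.28.
Rounded to nearest $1: Orozco $754,584; Delacroix $1,164,874; Becker $1,497,021; Vance $373,349; Tam $1,673,522. Sum = $5,463,350.
Sum already equals the total — no adjustment.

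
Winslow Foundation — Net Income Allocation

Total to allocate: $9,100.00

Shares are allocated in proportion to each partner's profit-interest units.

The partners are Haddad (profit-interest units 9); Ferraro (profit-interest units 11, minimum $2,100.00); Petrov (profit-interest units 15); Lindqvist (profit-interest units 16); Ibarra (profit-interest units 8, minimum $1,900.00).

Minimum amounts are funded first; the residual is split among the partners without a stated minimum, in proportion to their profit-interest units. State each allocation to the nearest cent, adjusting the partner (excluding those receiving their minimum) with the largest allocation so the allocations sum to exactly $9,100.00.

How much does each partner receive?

Haddad: $1,147.50 | Ferraro: $2,100.00 | Petrov: $1,912.50 | Lindqvist: $2,040.00 | Ibarra: $1,900.00

Fund the minimums — Ferraro $2,100.00; Ibarra $1,900.00. Balance $5,100.00.
Balance split over remaining profit-interest units 40: Haddad 1,147.5000 → $1,147.50; Petrov 1,912.5000 → $1,912.50; Lindqvist 2,040.0000 → $2,040.00.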